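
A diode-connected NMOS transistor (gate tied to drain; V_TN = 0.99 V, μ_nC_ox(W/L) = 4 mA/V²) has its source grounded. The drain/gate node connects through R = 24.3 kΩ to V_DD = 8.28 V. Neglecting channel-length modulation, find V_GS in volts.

V_GS = 1.37 V

With gate tied to drain, V_GS = V_DS ≥ V_GS − V_TN, so the device is in saturation.
KCL at the drain: ½ k_n (V_GS − V_TN)² = (V_DD − V_GS)/R.
Let x = V_GS − 0.99. Then 48.6 x² + x − 7.29 = 0, giving x = 0.377 V (positive root), so V_GS = 1.37 V.
I_D = (V_DD − V_GS)/R = (8.28 − 1.37) / 24.3 = 0.284 mA.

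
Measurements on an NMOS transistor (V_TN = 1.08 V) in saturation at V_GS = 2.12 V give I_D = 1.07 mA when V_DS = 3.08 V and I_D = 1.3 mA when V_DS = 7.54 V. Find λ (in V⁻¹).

λ = 0.0566 V⁻¹

With V_GS fixed, I_D ∝ (1 + λ V_DS) in saturation, so I_D2/I_D1 = (1 + λ V_DS2)/(1 + λ V_DS1).
1.3/1.07 = 1.215 = (1 + 7.54 λ)/(1 + 3.08 λ).
Solving: λ (I_D1 V_DS2 − I_D2 V_DS1) = I_D2 − I_D1, so λ = (1.3 − 1.07) / (1.07 × 7.54 − 1.3 × 3.08) = 0.23 / 4.06 = 0.0566 V⁻¹.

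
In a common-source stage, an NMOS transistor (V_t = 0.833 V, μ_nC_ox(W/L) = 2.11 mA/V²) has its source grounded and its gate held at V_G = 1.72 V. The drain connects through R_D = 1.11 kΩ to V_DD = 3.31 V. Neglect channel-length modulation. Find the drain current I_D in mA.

I_D = 0.830 mA

V_GS = V_G = 1.72 V, so V_ov = 1.72 − 0.833 = 0.887 V.
Assume saturation: I_D = ½ k_n V_ov² = 0.5 × 2.11 × 0.887² = 0.83 mA, giving V_DS = V_DD − I_D R_D = 3.31 − 0.83 × 1.11 = 2.39 V.
V_DS = 2.39 V ≥ V_ov = 0.887 V, confirming saturation.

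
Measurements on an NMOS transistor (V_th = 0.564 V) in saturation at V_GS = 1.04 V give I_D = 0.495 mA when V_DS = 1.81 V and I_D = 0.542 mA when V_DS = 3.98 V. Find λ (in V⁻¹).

λ = 0.0475 V⁻¹

With V_GS fixed, I_D ∝ (1 + λ V_DS) in saturation, so I_D2/I_D1 = (1 + λ V_DS2)/(1 + λ V_DS1).
0.542/0.495 = 1.095 = (1 + 3.98 λ)/(1 + 1.81 λ).
Solving: λ (I_D1 V_DS2 − I_D2 V_DS1) = I_D2 − I_D1, so λ = (0.542 − 0.495) / (0.495 × 3.98 − 0.542 × 1.81) = 0.047 / 0.989 = 0.0475 V⁻¹.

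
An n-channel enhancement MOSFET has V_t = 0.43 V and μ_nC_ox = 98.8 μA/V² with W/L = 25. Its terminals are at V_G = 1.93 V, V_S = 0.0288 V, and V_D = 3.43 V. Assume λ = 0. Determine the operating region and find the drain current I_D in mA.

Saturation; I_D = 2.67 mA

V_GS = V_G − V_S = 1.93 − 0.0288 = 1.9 V; V_DS = V_D − V_S = 3.43 − 0.0288 = 3.4 V.
k_n = μ_nC_ox · (W/L) = 2.47 mA/V².
V_ov = V_GS − V_t = 1.9 − 0.43 = 1.47 V.
Since V_DS = 3.4 V ≥ V_ov = 1.47 V, the device is in saturation.
I_D = ½ k_n V_ov² = 0.5 × 2.47 × 1.47² = 2.67 mA.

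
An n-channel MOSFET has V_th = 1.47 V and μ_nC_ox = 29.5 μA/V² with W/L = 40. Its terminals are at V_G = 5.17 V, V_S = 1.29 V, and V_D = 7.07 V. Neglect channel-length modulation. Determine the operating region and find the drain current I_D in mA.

Saturation; I_D = 3.43 mA

V_GS = V_G − V_S = 5.17 − 1.29 = 3.88 V; V_DS = V_D − V_S = 7.07 − 1.29 = 5.78 V.
k_n = μ_nC_ox · (W/L) = 1.18 mA/V².
V_ov = V_GS − V_th = 3.88 − 1.47 = 2.41 V.
Since V_DS = 5.78 V ≥ V_ov = 2.41 V, the device is in saturation.
I_D = ½ k_n V_ov² = 0.5 × 1.18 × 2.41² = 3.43 mA.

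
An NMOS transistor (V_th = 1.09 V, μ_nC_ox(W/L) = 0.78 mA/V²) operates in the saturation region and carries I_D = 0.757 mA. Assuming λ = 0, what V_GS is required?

V_GS = 2.48 V

In saturation I_D = ½ k_n (V_GS − V_th)², so V_GS − V_th = √(2 I_D / k_n) = √(2 × 0.757 / 0.78) = 1.39 V.
V_GS = 1.09 + 1.39 = 2.48 V.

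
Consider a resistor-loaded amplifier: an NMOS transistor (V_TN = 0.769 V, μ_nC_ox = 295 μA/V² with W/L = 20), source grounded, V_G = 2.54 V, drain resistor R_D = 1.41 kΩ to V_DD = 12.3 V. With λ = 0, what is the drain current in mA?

I_D = 7.94 mA

V_GS = V_G = 2.54 V, so V_ov = 2.54 − 0.769 = 1.77 V.
k_n = μ_nC_ox · (W/L) = 5.9 mA/V².
Assume saturation: I_D = ½ k_n V_ov² = 0.5 × 5.9 × 1.77² = 9.25 mA, giving V_DS = V_DD − I_D R_D = 12.3 − 9.25 × 1.41 = -0.746 V.
But -0.746 V < V_ov = 1.77 V, so the device is actually in triode.
In triode I_D = k_n[V_ov V_DS − ½ V_DS²] and I_D = (V_DD − V_DS)/R_D. Equating: 4.16 V_DS² − 15.73 V_DS + 12.3 = 0, giving V_DS = 1.1 V (the root below V_ov).
I_D = (12.3 − 1.1) / 1.41 = 7.94 mA.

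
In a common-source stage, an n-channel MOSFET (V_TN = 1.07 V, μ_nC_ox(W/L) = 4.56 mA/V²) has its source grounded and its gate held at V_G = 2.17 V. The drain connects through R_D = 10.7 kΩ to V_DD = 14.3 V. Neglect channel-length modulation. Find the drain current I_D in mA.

V_GS = V_G = 2.17 V, so V_ov = 2.17 − 1.07 = 1.1 V.
Assume saturation: I_D = ½ k_n V_ov² = 0.5 × 4.56 × 1.1² = 2.76 mA, giving V_DS = V_DD − I_D R_D = 14.3 − 2.76 × 10.7 = -15.2 V.
But -15.2 V < V_ov = 1.1 V, so the device is actually in triode.
In triode I_D = k_n[V_ov V_DS − ½ V_DS²] and I_D = (V_DD − V_DS)/R_D. Equating: 24.4 V_DS² − 54.67 V_DS + 14.3 = 0, giving V_DS = 0.302 V (the root below V_ov).
I_D = (14.3 − 0.302) / 10.7 = 1.31 mA.

I_D = 1.31 mA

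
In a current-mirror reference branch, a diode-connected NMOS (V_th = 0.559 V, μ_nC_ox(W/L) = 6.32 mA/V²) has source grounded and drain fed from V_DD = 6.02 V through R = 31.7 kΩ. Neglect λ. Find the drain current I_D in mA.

With gate tied to drain, V_GS = V_DS ≥ V_GS − V_th, so the device is in saturation.
KCL at the drain: ½ k_n (V_GS − V_th)² = (V_DD − V_GS)/R.
Let x = V_GS − 0.559. Then 100 x² + x − 5.461 = 0, giving x = 0.229 V (positive root), so V_GS = 0.788 V.
I_D = (V_DD − V_GS)/R = (6.02 − 0.788) / 31.7 = 0.165 mA.

I_D = 0.165 mA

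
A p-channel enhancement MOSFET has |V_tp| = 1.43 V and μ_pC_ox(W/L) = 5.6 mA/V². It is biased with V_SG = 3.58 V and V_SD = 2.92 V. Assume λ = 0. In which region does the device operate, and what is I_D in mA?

Saturation; I_D = 12.9 mA

V_ov = V_SG − |V_tp| = 3.58 − 1.43 = 2.15 V.
Since V_SD = 2.92 V ≥ V_ov = 2.15 V, the device is in saturation.
I_D = ½ k_p V_ov² = 0.5 × 5.6 × 2.15² = 12.9 mA.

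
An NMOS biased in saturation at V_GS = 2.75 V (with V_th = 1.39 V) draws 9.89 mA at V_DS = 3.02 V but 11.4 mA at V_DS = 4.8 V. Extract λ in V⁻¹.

λ = 0.116 V⁻¹

With V_GS fixed, I_D ∝ (1 + λ V_DS) in saturation, so I_D2/I_D1 = (1 + λ V_DS2)/(1 + λ V_DS1).
11.4/9.89 = 1.153 = (1 + 4.8 λ)/(1 + 3.02 λ).
Solving: λ (I_D1 V_DS2 − I_D2 V_DS1) = I_D2 − I_D1, so λ = (11.4 − 9.89) / (9.89 × 4.8 − 11.4 × 3.02) = 1.51 / 13 = 0.116 V⁻¹.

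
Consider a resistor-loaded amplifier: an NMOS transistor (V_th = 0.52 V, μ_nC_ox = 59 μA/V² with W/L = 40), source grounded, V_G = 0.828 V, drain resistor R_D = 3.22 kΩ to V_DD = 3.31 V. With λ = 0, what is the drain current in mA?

I_D = 0.112 mA

V_GS = V_G = 0.828 V, so V_ov = 0.828 − 0.52 = 0.308 V.
k_n = μ_nC_ox · (W/L) = 2.36 mA/V².
Assume saturation: I_D = ½ k_n V_ov² = 0.5 × 2.36 × 0.308² = 0.112 mA, giving V_DS = V_DD − I_D R_D = 3.31 − 0.112 × 3.22 = 2.95 V.
V_DS = 2.95 V ≥ V_ov = 0.308 V, confirming saturation.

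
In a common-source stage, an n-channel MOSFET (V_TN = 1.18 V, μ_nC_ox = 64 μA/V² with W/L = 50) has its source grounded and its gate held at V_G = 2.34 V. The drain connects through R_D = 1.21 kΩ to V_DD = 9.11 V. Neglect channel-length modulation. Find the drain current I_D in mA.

V_GS = V_G = 2.34 V, so V_ov = 2.34 − 1.18 = 1.16 V.
k_n = μ_nC_ox · (W/L) = 3.2 mA/V².
Assume saturation: I_D = ½ k_n V_ov² = 0.5 × 3.2 × 1.16² = 2.15 mA, giving V_DS = V_DD − I_D R_D = 9.11 − 2.15 × 1.21 = 6.5 V.
V_DS = 6.5 V ≥ V_ov = 1.16 V, confirming saturation.

I_D = 2.15 mA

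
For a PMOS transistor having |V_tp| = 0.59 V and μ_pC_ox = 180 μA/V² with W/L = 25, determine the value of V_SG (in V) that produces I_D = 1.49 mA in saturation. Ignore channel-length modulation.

k_p = μ_pC_ox · (W/L) = 4.5 mA/V².
In saturation I_D = ½ k_p (V_SG − |V_tp|)², so V_SG − |V_tp| = √(2 I_D / k_p) = √(2 × 1.49 / 4.5) = 0.814 V.
V_SG = 0.59 + 0.814 = 1.4 V.

V_SG = 1.40 V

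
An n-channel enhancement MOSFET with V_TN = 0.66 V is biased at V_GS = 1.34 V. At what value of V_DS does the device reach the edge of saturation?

The boundary between triode and saturation is V_DS = V_GS − V_TN = V_ov.
V_ov = 1.34 − 0.66 = 0.68 V.

V_DS,sat = 0.680 V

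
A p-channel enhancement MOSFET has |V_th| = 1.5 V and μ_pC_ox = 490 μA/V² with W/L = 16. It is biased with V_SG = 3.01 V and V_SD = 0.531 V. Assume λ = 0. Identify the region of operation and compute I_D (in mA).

k_p = μ_pC_ox · (W/L) = 7.84 mA/V².
V_ov = V_SG − |V_th| = 3.01 − 1.5 = 1.51 V.
Since V_SD = 0.531 V < V_ov = 1.51 V, the device is in the triode region.
I_D = k_p [V_ov · V_SD − ½ V_SD²] = 7.84 × [1.51 × 0.531 − 0.5 × 0.531²] = 5.18 mA.

Triode; I_D = 5.18 mA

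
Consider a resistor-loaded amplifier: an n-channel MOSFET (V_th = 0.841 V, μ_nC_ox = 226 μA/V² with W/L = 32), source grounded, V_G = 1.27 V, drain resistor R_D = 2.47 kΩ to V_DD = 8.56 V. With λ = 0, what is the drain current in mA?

V_GS = V_G = 1.27 V, so V_ov = 1.27 − 0.841 = 0.429 V.
k_n = μ_nC_ox · (W/L) = 7.232 mA/V².
Assume saturation: I_D = ½ k_n V_ov² = 0.5 × 7.232 × 0.429² = 0.665 mA, giving V_DS = V_DD − I_D R_D = 8.56 − 0.665 × 2.47 = 6.92 V.
V_DS = 6.92 V ≥ V_ov = 0.429 V, confirming saturation.

I_D = 0.665 mA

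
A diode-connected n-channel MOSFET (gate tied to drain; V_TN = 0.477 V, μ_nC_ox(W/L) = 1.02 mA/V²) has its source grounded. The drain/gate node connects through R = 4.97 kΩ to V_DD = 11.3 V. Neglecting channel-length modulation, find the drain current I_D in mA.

I_D = 1.80 mA

With gate tied to drain, V_GS = V_DS ≥ V_GS − V_TN, so the device is in saturation.
KCL at the drain: ½ k_n (V_GS − V_TN)² = (V_DD − V_GS)/R.
Let x = V_GS − 0.477. Then 2.53 x² + x − 10.82 = 0, giving x = 1.88 V (positive root), so V_GS = 2.36 V.
I_D = (V_DD − V_GS)/R = (11.3 − 2.36) / 4.97 = 1.8 mA.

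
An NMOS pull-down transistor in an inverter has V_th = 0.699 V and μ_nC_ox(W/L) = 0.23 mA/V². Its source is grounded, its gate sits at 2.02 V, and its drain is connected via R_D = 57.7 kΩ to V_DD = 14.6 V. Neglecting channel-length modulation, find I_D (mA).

V_GS = V_G = 2.02 V, so V_ov = 2.02 − 0.699 = 1.32 V.
Assume saturation: I_D = ½ k_n V_ov² = 0.5 × 0.23 × 1.32² = 0.201 mA, giving V_DS = V_DD − I_D R_D = 14.6 − 0.201 × 57.7 = 3.02 V.
V_DS = 3.02 V ≥ V_ov = 1.32 V, confirming saturation.

I_D = 0.201 mA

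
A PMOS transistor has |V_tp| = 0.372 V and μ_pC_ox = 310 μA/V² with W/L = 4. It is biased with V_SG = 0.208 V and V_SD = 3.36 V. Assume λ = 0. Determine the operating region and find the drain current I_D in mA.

V_SG = 0.208 V < |V_tp| = 0.372 V, so the transistor is in cutoff.

Cutoff; I_D = 0 mA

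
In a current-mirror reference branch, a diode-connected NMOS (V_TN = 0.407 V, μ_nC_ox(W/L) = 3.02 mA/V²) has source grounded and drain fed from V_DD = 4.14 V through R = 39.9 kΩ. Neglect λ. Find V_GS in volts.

V_GS = 0.648 V

With gate tied to drain, V_GS = V_DS ≥ V_GS − V_TN, so the device is in saturation.
KCL at the drain: ½ k_n (V_GS − V_TN)² = (V_DD − V_GS)/R.
Let x = V_GS − 0.407. Then 60.2 x² + x − 3.733 = 0, giving x = 0.241 V (positive root), so V_GS = 0.648 V.
I_D = (V_DD − V_GS)/R = (4.14 − 0.648) / 39.9 = 0.0875 mA.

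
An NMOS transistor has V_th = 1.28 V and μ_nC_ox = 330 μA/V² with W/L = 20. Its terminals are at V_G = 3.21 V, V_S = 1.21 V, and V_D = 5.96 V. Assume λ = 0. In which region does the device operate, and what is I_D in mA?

Saturation; I_D = 1.71 mA

V_GS = V_G − V_S = 3.21 − 1.21 = 2 V; V_DS = V_D − V_S = 5.96 − 1.21 = 4.75 V.
k_n = μ_nC_ox · (W/L) = 6.6 mA/V².
V_ov = V_GS − V_th = 2 − 1.28 = 0.72 V.
Since V_DS = 4.75 V ≥ V_ov = 0.72 V, the device is in saturation.
I_D = ½ k_n V_ov² = 0.5 × 6.6 × 0.72² = 1.71 mA.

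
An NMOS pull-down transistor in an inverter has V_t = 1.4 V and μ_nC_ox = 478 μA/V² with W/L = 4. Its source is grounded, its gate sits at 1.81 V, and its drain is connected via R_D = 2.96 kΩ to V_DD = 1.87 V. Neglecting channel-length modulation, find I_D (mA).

I_D = 0.161 mA

V_GS = V_G = 1.81 V, so V_ov = 1.81 − 1.4 = 0.41 V.
k_n = μ_nC_ox · (W/L) = 1.912 mA/V².
Assume saturation: I_D = ½ k_n V_ov² = 0.5 × 1.912 × 0.41² = 0.161 mA, giving V_DS = V_DD − I_D R_D = 1.87 − 0.161 × 2.96 = 1.39 V.
V_DS = 1.39 V ≥ V_ov = 0.41 V, confirming saturation.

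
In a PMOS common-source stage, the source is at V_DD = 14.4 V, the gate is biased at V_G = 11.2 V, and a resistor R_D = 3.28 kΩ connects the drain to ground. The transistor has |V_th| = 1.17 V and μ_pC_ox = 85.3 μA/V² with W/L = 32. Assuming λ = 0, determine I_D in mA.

I_D = 4.09 mA

V_SG = V_DD − V_G = 14.4 − 11.2 = 3.2 V, so V_ov = 3.2 − 1.17 = 2.03 V.
k_p = μ_pC_ox · (W/L) = 2.73 mA/V².
Assume saturation: I_D = ½ k_p V_ov² = 0.5 × 2.73 × 2.03² = 5.62 mA, giving V_SD = V_DD − I_D R_D = 14.4 − 5.62 × 3.28 = -4.05 V.
But -4.05 V < V_ov = 2.03 V, so the device is actually in triode.
In triode I_D = k_p[V_ov V_SD − ½ V_SD²] and I_D = (V_DD − V_SD)/R_D. Equating: 4.48 V_SD² − 19.17 V_SD + 14.4 = 0, giving V_SD = 0.971 V (the root below V_ov).
I_D = (14.4 − 0.971) / 3.28 = 4.09 mA.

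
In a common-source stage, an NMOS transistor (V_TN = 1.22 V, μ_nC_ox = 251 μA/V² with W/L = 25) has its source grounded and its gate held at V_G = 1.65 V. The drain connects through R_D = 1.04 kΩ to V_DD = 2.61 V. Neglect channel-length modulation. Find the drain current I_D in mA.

I_D = 0.580 mA

V_GS = V_G = 1.65 V, so V_ov = 1.65 − 1.22 = 0.43 V.
k_n = μ_nC_ox · (W/L) = 6.275 mA/V².
Assume saturation: I_D = ½ k_n V_ov² = 0.5 × 6.275 × 0.43² = 0.58 mA, giving V_DS = V_DD − I_D R_D = 2.61 − 0.58 × 1.04 = 2.01 V.
V_DS = 2.01 V ≥ V_ov = 0.43 V, confirming saturation.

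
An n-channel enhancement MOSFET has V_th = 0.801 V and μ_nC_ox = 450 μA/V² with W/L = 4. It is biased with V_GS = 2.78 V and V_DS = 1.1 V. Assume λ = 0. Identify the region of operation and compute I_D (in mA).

Triode; I_D = 2.83 mA

k_n = μ_nC_ox · (W/L) = 1.8 mA/V².
V_ov = V_GS − V_th = 2.78 − 0.801 = 1.98 V.
Since V_DS = 1.1 V < V_ov = 1.98 V, the device is in the triode region.
I_D = k_n [V_ov · V_DS − ½ V_DS²] = 1.8 × [1.98 × 1.1 − 0.5 × 1.1²] = 2.83 mA.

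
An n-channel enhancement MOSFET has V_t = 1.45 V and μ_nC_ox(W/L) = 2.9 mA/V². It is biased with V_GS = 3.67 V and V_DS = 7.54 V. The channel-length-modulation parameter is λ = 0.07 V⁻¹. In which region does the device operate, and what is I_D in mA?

Saturation; I_D = 10.9 mA

V_ov = V_GS − V_t = 3.67 − 1.45 = 2.22 V.
Since V_DS = 7.54 V ≥ V_ov = 2.22 V, the device is in saturation.
I_D = ½ k_n V_ov² (1 + λ V_DS) = 0.5 × 2.9 × 2.22² × (1 + 0.07 × 7.54) = 10.9 mA.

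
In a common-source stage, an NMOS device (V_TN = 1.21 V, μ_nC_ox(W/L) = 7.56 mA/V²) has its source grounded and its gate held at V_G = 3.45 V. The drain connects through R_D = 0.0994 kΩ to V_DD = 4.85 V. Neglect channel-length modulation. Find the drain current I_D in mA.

V_GS = V_G = 3.45 V, so V_ov = 3.45 − 1.21 = 2.24 V.
Assume saturation: I_D = ½ k_n V_ov² = 0.5 × 7.56 × 2.24² = 19 mA, giving V_DS = V_DD − I_D R_D = 4.85 − 19 × 0.0994 = 2.96 V.
V_DS = 2.96 V ≥ V_ov = 2.24 V, confirming saturation.

I_D = 19.0 mA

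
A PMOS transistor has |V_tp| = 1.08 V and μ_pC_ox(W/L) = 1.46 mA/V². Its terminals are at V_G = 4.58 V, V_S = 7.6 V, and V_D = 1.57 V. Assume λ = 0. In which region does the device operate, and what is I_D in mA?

Saturation; I_D = 2.75 mA

V_SG = V_S − V_G = 7.6 − 4.58 = 3.02 V; V_SD = V_S − V_D = 7.6 − 1.57 = 6.03 V.
V_ov = V_SG − |V_tp| = 3.02 − 1.08 = 1.94 V.
Since V_SD = 6.03 V ≥ V_ov = 1.94 V, the device is in saturation.
I_D = ½ k_p V_ov² = 0.5 × 1.46 × 1.94² = 2.75 mA.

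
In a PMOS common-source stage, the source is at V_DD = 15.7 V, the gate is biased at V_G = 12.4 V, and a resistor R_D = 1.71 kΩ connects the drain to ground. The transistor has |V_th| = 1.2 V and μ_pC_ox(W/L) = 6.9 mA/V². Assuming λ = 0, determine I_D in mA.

V_SG = V_DD − V_G = 15.7 − 12.4 = 3.3 V, so V_ov = 3.3 − 1.2 = 2.1 V.
Assume saturation: I_D = ½ k_p V_ov² = 0.5 × 6.9 × 2.1² = 15.2 mA, giving V_SD = V_DD − I_D R_D = 15.7 − 15.2 × 1.71 = -10.3 V.
But -10.3 V < V_ov = 2.1 V, so the device is actually in triode.
In triode I_D = k_p[V_ov V_SD − ½ V_SD²] and I_D = (V_DD − V_SD)/R_D. Equating: 5.9 V_SD² − 25.78 V_SD + 15.7 = 0, giving V_SD = 0.732 V (the root below V_ov).
I_D = (15.7 − 0.732) / 1.71 = 8.75 mA.

I_D = 8.75 mA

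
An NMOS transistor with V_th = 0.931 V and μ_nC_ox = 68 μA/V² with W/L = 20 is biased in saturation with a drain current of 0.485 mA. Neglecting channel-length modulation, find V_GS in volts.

V_GS = 1.78 V

k_n = μ_nC_ox · (W/L) = 1.36 mA/V².
In saturation I_D = ½ k_n (V_GS − V_th)², so V_GS − V_th = √(2 I_D / k_n) = √(2 × 0.485 / 1.36) = 0.845 V.
V_GS = 0.931 + 0.845 = 1.78 V.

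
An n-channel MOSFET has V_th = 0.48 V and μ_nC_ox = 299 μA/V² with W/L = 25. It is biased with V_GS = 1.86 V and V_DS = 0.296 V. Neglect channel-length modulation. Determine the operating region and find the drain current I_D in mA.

Triode; I_D = 2.73 mA

k_n = μ_nC_ox · (W/L) = 7.475 mA/V².
V_ov = V_GS − V_th = 1.86 − 0.48 = 1.38 V.
Since V_DS = 0.296 V < V_ov = 1.38 V, the device is in the triode region.
I_D = k_n [V_ov · V_DS − ½ V_DS²] = 7.475 × [1.38 × 0.296 − 0.5 × 0.296²] = 2.73 mA.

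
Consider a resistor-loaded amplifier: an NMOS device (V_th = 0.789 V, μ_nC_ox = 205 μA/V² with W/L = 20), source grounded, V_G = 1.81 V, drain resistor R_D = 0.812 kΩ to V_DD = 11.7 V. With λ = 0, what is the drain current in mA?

I_D = 2.14 mA

V_GS = V_G = 1.81 V, so V_ov = 1.81 − 0.789 = 1.02 V.
k_n = μ_nC_ox · (W/L) = 4.1 mA/V².
Assume saturation: I_D = ½ k_n V_ov² = 0.5 × 4.1 × 1.02² = 2.14 mA, giving V_DS = V_DD − I_D R_D = 11.7 − 2.14 × 0.812 = 9.96 V.
V_DS = 9.96 V ≥ V_ov = 1.02 V, confirming saturation.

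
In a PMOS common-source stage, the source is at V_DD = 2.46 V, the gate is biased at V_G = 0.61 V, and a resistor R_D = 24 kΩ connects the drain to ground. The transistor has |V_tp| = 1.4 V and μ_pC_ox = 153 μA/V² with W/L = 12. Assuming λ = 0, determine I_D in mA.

I_D = 0.0967 mA

V_SG = V_DD − V_G = 2.46 − 0.61 = 1.85 V, so V_ov = 1.85 − 1.4 = 0.45 V.
k_p = μ_pC_ox · (W/L) = 1.836 mA/V².
Assume saturation: I_D = ½ k_p V_ov² = 0.5 × 1.836 × 0.45² = 0.186 mA, giving V_SD = V_DD − I_D R_D = 2.46 − 0.186 × 24 = -2 V.
But -2 V < V_ov = 0.45 V, so the device is actually in triode.
In triode I_D = k_p[V_ov V_SD − ½ V_SD²] and I_D = (V_DD − V_SD)/R_D. Equating: 22 V_SD² − 20.83 V_SD + 2.46 = 0, giving V_SD = 0.138 V (the root below V_ov).
I_D = (2.46 − 0.138) / 24 = 0.0967 mA.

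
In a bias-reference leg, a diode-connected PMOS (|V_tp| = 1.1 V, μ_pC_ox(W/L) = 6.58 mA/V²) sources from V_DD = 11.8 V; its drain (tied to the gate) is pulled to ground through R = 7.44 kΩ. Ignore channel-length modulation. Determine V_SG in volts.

With gate tied to drain, V_SG = V_SD ≥ V_SG − |V_tp|, so the device is in saturation.
KCL at the drain: ½ k_p (V_SG − |V_tp|)² = (V_DD − V_SG)/R.
Let x = V_SG − 1.1. Then 24.5 x² + x − 10.7 = 0, giving x = 0.641 V (positive root), so V_SG = 1.74 V.
I_D = (V_DD − V_SG)/R = (11.8 − 1.74) / 7.44 = 1.35 mA.

V_SG = 1.74 V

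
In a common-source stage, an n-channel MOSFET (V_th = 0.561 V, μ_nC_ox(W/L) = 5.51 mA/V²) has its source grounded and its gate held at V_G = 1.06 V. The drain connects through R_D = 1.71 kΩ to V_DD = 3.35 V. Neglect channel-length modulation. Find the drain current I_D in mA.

V_GS = V_G = 1.06 V, so V_ov = 1.06 − 0.561 = 0.499 V.
Assume saturation: I_D = ½ k_n V_ov² = 0.5 × 5.51 × 0.499² = 0.686 mA, giving V_DS = V_DD − I_D R_D = 3.35 − 0.686 × 1.71 = 2.18 V.
V_DS = 2.18 V ≥ V_ov = 0.499 V, confirming saturation.

I_D = 0.686 mA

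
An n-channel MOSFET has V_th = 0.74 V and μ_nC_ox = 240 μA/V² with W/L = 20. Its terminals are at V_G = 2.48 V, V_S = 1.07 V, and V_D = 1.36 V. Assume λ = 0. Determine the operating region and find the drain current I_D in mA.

V_GS = V_G − V_S = 2.48 − 1.07 = 1.41 V; V_DS = V_D − V_S = 1.36 − 1.07 = 0.29 V.
k_n = μ_nC_ox · (W/L) = 4.8 mA/V².
V_ov = V_GS − V_th = 1.41 − 0.74 = 0.67 V.
Since V_DS = 0.29 V < V_ov = 0.67 V, the device is in the triode region.
I_D = k_n [V_ov · V_DS − ½ V_DS²] = 4.8 × [0.67 × 0.29 − 0.5 × 0.29²] = 0.731 mA.

Triode; I_D = 0.731 mA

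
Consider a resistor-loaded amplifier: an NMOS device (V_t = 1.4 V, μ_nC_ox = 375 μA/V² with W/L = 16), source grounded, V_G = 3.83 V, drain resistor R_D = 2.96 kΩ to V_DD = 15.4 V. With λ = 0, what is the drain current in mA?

V_GS = V_G = 3.83 V, so V_ov = 3.83 − 1.4 = 2.43 V.
k_n = μ_nC_ox · (W/L) = 6 mA/V².
Assume saturation: I_D = ½ k_n V_ov² = 0.5 × 6 × 2.43² = 17.7 mA, giving V_DS = V_DD − I_D R_D = 15.4 − 17.7 × 2.96 = -37 V.
But -37 V < V_ov = 2.43 V, so the device is actually in triode.
In triode I_D = k_n[V_ov V_DS − ½ V_DS²] and I_D = (V_DD − V_DS)/R_D. Equating: 8.88 V_DS² − 44.16 V_DS + 15.4 = 0, giving V_DS = 0.377 V (the root below V_ov).
I_D = (15.4 − 0.377) / 2.96 = 5.08 mA.

I_D = 5.08 mA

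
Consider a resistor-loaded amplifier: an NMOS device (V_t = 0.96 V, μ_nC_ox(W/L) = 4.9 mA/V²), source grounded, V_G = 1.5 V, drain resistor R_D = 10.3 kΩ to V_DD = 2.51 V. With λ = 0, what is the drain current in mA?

V_GS = V_G = 1.5 V, so V_ov = 1.5 − 0.96 = 0.54 V.
Assume saturation: I_D = ½ k_n V_ov² = 0.5 × 4.9 × 0.54² = 0.714 mA, giving V_DS = V_DD − I_D R_D = 2.51 − 0.714 × 10.3 = -4.85 V.
But -4.85 V < V_ov = 0.54 V, so the device is actually in triode.
In triode I_D = k_n[V_ov V_DS − ½ V_DS²] and I_D = (V_DD − V_DS)/R_D. Equating: 25.2 V_DS² − 28.25 V_DS + 2.51 = 0, giving V_DS = 0.0973 V (the root below V_ov).
I_D = (2.51 − 0.0973) / 10.3 = 0.234 mA.

I_D = 0.234 mA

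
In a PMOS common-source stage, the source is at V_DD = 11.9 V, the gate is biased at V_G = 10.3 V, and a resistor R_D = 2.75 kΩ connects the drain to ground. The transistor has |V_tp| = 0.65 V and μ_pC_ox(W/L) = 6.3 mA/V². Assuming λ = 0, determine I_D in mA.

I_D = 2.84 mA

V_SG = V_DD − V_G = 11.9 − 10.3 = 1.6 V, so V_ov = 1.6 − 0.65 = 0.95 V.
Assume saturation: I_D = ½ k_p V_ov² = 0.5 × 6.3 × 0.95² = 2.84 mA, giving V_SD = V_DD − I_D R_D = 11.9 − 2.84 × 2.75 = 4.08 V.
V_SD = 4.08 V ≥ V_ov = 0.95 V, confirming saturation.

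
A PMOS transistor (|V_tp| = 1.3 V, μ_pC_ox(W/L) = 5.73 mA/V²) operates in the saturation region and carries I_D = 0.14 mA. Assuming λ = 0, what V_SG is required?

V_SG = 1.52 V

In saturation I_D = ½ k_p (V_SG − |V_tp|)², so V_SG − |V_tp| = √(2 I_D / k_p) = √(2 × 0.14 / 5.73) = 0.221 V.
V_SG = 1.3 + 0.221 = 1.52 V.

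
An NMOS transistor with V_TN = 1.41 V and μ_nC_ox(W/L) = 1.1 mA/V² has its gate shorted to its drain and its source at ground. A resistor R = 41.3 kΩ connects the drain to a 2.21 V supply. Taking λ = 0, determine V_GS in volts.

With gate tied to drain, V_GS = V_DS ≥ V_GS − V_TN, so the device is in saturation.
KCL at the drain: ½ k_n (V_GS − V_TN)² = (V_DD − V_GS)/R.
Let x = V_GS − 1.41. Then 22.7 x² + x − 0.8 = 0, giving x = 0.167 V (positive root), so V_GS = 1.58 V.
I_D = (V_DD − V_GS)/R = (2.21 − 1.58) / 41.3 = 0.0153 mA.

V_GS = 1.58 V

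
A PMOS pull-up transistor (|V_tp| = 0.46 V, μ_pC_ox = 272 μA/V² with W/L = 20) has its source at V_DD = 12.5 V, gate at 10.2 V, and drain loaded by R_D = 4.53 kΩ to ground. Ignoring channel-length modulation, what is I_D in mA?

I_D = 2.69 mA

V_SG = V_DD − V_G = 12.5 − 10.2 = 2.3 V, so V_ov = 2.3 − 0.46 = 1.84 V.
k_p = μ_pC_ox · (W/L) = 5.44 mA/V².
Assume saturation: I_D = ½ k_p V_ov² = 0.5 × 5.44 × 1.84² = 9.21 mA, giving V_SD = V_DD − I_D R_D = 12.5 − 9.21 × 4.53 = -29.2 V.
But -29.2 V < V_ov = 1.84 V, so the device is actually in triode.
In triode I_D = k_p[V_ov V_SD − ½ V_SD²] and I_D = (V_DD − V_SD)/R_D. Equating: 12.3 V_SD² − 46.34 V_SD + 12.5 = 0, giving V_SD = 0.292 V (the root below V_ov).
I_D = (12.5 − 0.292) / 4.53 = 2.69 mA.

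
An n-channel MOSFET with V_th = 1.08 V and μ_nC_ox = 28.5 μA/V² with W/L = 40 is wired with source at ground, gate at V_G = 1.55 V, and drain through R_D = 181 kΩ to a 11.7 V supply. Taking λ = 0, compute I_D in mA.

I_D = 0.0639 mA

V_GS = V_G = 1.55 V, so V_ov = 1.55 − 1.08 = 0.47 V.
k_n = μ_nC_ox · (W/L) = 1.14 mA/V².
Assume saturation: I_D = ½ k_n V_ov² = 0.5 × 1.14 × 0.47² = 0.126 mA, giving V_DS = V_DD − I_D R_D = 11.7 − 0.126 × 181 = -11.1 V.
But -11.1 V < V_ov = 0.47 V, so the device is actually in triode.
In triode I_D = k_n[V_ov V_DS − ½ V_DS²] and I_D = (V_DD − V_DS)/R_D. Equating: 103 V_DS² − 97.98 V_DS + 11.7 = 0, giving V_DS = 0.14 V (the root below V_ov).
I_D = (11.7 − 0.14) / 181 = 0.0639 mA.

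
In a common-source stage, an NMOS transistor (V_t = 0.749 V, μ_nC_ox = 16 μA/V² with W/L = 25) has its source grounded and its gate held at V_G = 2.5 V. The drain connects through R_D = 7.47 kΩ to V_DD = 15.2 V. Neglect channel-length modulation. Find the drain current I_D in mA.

V_GS = V_G = 2.5 V, so V_ov = 2.5 − 0.749 = 1.75 V.
k_n = μ_nC_ox · (W/L) = 0.4 mA/V².
Assume saturation: I_D = ½ k_n V_ov² = 0.5 × 0.4 × 1.75² = 0.613 mA, giving V_DS = V_DD − I_D R_D = 15.2 − 0.613 × 7.47 = 10.6 V.
V_DS = 10.6 V ≥ V_ov = 1.75 V, confirming saturation.

I_D = 0.613 mA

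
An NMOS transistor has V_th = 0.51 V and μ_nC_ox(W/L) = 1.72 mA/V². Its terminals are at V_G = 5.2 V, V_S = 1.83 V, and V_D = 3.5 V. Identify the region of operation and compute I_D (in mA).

Triode; I_D = 5.82 mA

V_GS = V_G − V_S = 5.2 − 1.83 = 3.37 V; V_DS = V_D − V_S = 3.5 − 1.83 = 1.67 V.
V_ov = V_GS − V_th = 3.37 − 0.51 = 2.86 V.
Since V_DS = 1.67 V < V_ov = 2.86 V, the device is in the triode region.
I_D = k_n [V_ov · V_DS − ½ V_DS²] = 1.72 × [2.86 × 1.67 − 0.5 × 1.67²] = 5.82 mA.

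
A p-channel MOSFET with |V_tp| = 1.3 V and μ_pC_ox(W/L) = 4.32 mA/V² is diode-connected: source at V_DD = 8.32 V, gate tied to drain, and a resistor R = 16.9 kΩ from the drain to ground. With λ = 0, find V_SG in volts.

With gate tied to drain, V_SG = V_SD ≥ V_SG − |V_tp|, so the device is in saturation.
KCL at the drain: ½ k_p (V_SG − |V_tp|)² = (V_DD − V_SG)/R.
Let x = V_SG − 1.3. Then 36.5 x² + x − 7.02 = 0, giving x = 0.425 V (positive root), so V_SG = 1.73 V.
I_D = (V_DD − V_SG)/R = (8.32 − 1.73) / 16.9 = 0.39 mA.

V_SG = 1.73 V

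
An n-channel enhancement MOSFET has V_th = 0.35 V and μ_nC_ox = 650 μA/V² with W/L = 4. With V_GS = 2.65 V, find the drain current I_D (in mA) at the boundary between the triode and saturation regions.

At the boundary V_DS = V_ov = V_GS − V_th = 2.65 − 0.35 = 2.3 V.
k_n = μ_nC_ox · (W/L) = 2.6 mA/V².
I_D = ½ k_n V_ov² = 0.5 × 2.6 × 2.3² = 6.88 mA.

I_D = 6.88 mA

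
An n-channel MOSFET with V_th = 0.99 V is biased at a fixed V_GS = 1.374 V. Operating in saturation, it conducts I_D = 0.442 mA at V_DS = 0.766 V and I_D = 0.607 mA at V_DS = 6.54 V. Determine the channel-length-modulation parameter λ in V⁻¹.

With V_GS fixed, I_D ∝ (1 + λ V_DS) in saturation, so I_D2/I_D1 = (1 + λ V_DS2)/(1 + λ V_DS1).
0.607/0.442 = 1.373 = (1 + 6.54 λ)/(1 + 0.766 λ).
Solving: λ (I_D1 V_DS2 − I_D2 V_DS1) = I_D2 − I_D1, so λ = (0.607 − 0.442) / (0.442 × 6.54 − 0.607 × 0.766) = 0.165 / 2.43 = 0.068 V⁻¹.

λ = 0.0680 V⁻¹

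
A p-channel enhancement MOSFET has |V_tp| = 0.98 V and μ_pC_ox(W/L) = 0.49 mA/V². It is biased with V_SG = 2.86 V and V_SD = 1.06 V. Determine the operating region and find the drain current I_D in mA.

Triode; I_D = 0.701 mA

V_ov = V_SG − |V_tp| = 2.86 − 0.98 = 1.88 V.
Since V_SD = 1.06 V < V_ov = 1.88 V, the device is in the triode region.
I_D = k_p [V_ov · V_SD − ½ V_SD²] = 0.49 × [1.88 × 1.06 − 0.5 × 1.06²] = 0.701 mA.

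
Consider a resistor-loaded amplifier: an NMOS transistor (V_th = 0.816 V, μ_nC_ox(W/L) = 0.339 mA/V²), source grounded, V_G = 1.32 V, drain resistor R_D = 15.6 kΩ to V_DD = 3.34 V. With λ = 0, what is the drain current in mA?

V_GS = V_G = 1.32 V, so V_ov = 1.32 − 0.816 = 0.504 V.
Assume saturation: I_D = ½ k_n V_ov² = 0.5 × 0.339 × 0.504² = 0.0431 mA, giving V_DS = V_DD − I_D R_D = 3.34 − 0.0431 × 15.6 = 2.67 V.
V_DS = 2.67 V ≥ V_ov = 0.504 V, confirming saturation.

I_D = 0.0431 mA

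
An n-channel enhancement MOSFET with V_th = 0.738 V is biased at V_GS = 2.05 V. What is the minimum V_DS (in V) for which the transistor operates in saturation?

The boundary between triode and saturation is V_DS = V_GS − V_th = V_ov.
V_ov = 2.05 − 0.738 = 1.31 V.

V_DS,sat = 1.31 V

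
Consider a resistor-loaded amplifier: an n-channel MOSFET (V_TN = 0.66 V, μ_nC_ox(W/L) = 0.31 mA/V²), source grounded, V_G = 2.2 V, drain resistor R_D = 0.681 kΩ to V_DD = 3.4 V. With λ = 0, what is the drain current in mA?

I_D = 0.368 mA

V_GS = V_G = 2.2 V, so V_ov = 2.2 − 0.66 = 1.54 V.
Assume saturation: I_D = ½ k_n V_ov² = 0.5 × 0.31 × 1.54² = 0.368 mA, giving V_DS = V_DD − I_D R_D = 3.4 − 0.368 × 0.681 = 3.15 V.
V_DS = 3.15 V ≥ V_ov = 1.54 V, confirming saturation.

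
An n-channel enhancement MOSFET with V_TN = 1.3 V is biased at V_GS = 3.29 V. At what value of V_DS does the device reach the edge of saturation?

V_DS,sat = 1.99 V

The boundary between triode and saturation is V_DS = V_GS − V_TN = V_ov.
V_ov = 3.29 − 1.3 = 1.99 V.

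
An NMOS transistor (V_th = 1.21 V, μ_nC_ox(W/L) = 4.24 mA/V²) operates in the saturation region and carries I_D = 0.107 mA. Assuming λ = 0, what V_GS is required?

V_GS = 1.43 V

In saturation I_D = ½ k_n (V_GS − V_th)², so V_GS − V_th = √(2 I_D / k_n) = √(2 × 0.107 / 4.24) = 0.225 V.
V_GS = 1.21 + 0.225 = 1.43 V.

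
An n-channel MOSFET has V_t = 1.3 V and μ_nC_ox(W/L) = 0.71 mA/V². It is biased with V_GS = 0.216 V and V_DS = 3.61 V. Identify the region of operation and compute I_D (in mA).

V_GS = 0.216 V < V_t = 1.3 V, so the transistor is in cutoff.

Cutoff; I_D = 0 mA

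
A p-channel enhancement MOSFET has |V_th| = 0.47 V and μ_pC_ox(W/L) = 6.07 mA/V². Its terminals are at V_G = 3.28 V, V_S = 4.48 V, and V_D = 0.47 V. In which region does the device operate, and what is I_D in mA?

V_SG = V_S − V_G = 4.48 − 3.28 = 1.2 V; V_SD = V_S − V_D = 4.48 − 0.47 = 4.01 V.
V_ov = V_SG − |V_th| = 1.2 − 0.47 = 0.73 V.
Since V_SD = 4.01 V ≥ V_ov = 0.73 V, the device is in saturation.
I_D = ½ k_p V_ov² = 0.5 × 6.07 × 0.73² = 1.62 mA.

Saturation; I_D = 1.62 mA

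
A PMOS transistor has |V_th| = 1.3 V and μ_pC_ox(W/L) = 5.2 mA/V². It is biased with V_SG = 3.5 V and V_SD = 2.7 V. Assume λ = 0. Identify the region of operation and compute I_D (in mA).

V_ov = V_SG − |V_th| = 3.5 − 1.3 = 2.2 V.
Since V_SD = 2.7 V ≥ V_ov = 2.2 V, the device is in saturation.
I_D = ½ k_p V_ov² = 0.5 × 5.2 × 2.2² = 12.6 mA.

Saturation; I_D = 12.6 mA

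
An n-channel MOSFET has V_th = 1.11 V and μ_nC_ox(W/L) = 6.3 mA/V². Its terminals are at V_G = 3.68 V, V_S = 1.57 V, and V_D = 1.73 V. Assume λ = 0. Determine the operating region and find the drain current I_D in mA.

Triode; I_D = 0.927 mA

V_GS = V_G − V_S = 3.68 − 1.57 = 2.11 V; V_DS = V_D − V_S = 1.73 − 1.57 = 0.16 V.
V_ov = V_GS − V_th = 2.11 − 1.11 = 1 V.
Since V_DS = 0.16 V < V_ov = 1 V, the device is in the triode region.
I_D = k_n [V_ov · V_DS − ½ V_DS²] = 6.3 × [1 × 0.16 − 0.5 × 0.16²] = 0.927 mA.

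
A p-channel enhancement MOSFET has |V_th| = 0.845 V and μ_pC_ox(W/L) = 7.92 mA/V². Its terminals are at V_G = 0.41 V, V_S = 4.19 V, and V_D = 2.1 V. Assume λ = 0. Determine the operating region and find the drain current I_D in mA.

V_SG = V_S − V_G = 4.19 − 0.41 = 3.78 V; V_SD = V_S − V_D = 4.19 − 2.1 = 2.09 V.
V_ov = V_SG − |V_th| = 3.78 − 0.845 = 2.94 V.
Since V_SD = 2.09 V < V_ov = 2.94 V, the device is in the triode region.
I_D = k_p [V_ov · V_SD − ½ V_SD²] = 7.92 × [2.94 × 2.09 − 0.5 × 2.09²] = 31.3 mA.

Triode; I_D = 31.3 mA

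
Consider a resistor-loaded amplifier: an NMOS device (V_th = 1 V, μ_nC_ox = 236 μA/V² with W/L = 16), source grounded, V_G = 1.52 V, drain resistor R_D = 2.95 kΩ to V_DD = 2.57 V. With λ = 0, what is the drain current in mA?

V_GS = V_G = 1.52 V, so V_ov = 1.52 − 1 = 0.52 V.
k_n = μ_nC_ox · (W/L) = 3.776 mA/V².
Assume saturation: I_D = ½ k_n V_ov² = 0.5 × 3.776 × 0.52² = 0.511 mA, giving V_DS = V_DD − I_D R_D = 2.57 − 0.511 × 2.95 = 1.06 V.
V_DS = 1.06 V ≥ V_ov = 0.52 V, confirming saturation.

I_D = 0.511 mA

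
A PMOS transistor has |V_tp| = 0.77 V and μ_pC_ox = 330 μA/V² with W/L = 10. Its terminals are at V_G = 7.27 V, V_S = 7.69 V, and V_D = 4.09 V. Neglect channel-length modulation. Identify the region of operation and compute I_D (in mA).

V_SG = V_S − V_G = 7.69 − 7.27 = 0.42 V; V_SD = V_S − V_D = 7.69 − 4.09 = 3.6 V.
V_SG = 0.42 V < |V_tp| = 0.77 V, so the transistor is in cutoff.

Cutoff; I_D = 0 mA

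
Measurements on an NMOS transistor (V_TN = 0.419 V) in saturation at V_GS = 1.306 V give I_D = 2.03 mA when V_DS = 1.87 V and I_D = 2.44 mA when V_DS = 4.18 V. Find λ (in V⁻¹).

λ = 0.105 V⁻¹

With V_GS fixed, I_D ∝ (1 + λ V_DS) in saturation, so I_D2/I_D1 = (1 + λ V_DS2)/(1 + λ V_DS1).
2.44/2.03 = 1.202 = (1 + 4.18 λ)/(1 + 1.87 λ).
Solving: λ (I_D1 V_DS2 − I_D2 V_DS1) = I_D2 − I_D1, so λ = (2.44 − 2.03) / (2.03 × 4.18 − 2.44 × 1.87) = 0.41 / 3.92 = 0.105 V⁻¹.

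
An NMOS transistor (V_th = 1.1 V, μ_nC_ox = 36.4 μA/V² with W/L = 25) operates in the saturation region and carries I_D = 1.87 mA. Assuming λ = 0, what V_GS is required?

V_GS = 3.13 V

k_n = μ_nC_ox · (W/L) = 0.91 mA/V².
In saturation I_D = ½ k_n (V_GS − V_th)², so V_GS − V_th = √(2 I_D / k_n) = √(2 × 1.87 / 0.91) = 2.03 V.
V_GS = 1.1 + 2.03 = 3.13 V.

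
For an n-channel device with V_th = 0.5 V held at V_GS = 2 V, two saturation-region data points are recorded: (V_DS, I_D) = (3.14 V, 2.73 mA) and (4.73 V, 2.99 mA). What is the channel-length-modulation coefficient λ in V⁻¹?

λ = 0.0738 V⁻¹

With V_GS fixed, I_D ∝ (1 + λ V_DS) in saturation, so I_D2/I_D1 = (1 + λ V_DS2)/(1 + λ V_DS1).
2.99/2.73 = 1.095 = (1 + 4.73 λ)/(1 + 3.14 λ).
Solving: λ (I_D1 V_DS2 − I_D2 V_DS1) = I_D2 − I_D1, so λ = (2.99 − 2.73) / (2.73 × 4.73 − 2.99 × 3.14) = 0.26 / 3.52 = 0.0738 V⁻¹.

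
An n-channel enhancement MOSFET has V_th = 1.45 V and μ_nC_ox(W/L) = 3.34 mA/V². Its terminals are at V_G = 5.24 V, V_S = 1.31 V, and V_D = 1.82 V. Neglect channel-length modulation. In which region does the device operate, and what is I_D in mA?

Triode; I_D = 3.79 mA

V_GS = V_G − V_S = 5.24 − 1.31 = 3.93 V; V_DS = V_D − V_S = 1.82 − 1.31 = 0.51 V.
V_ov = V_GS − V_th = 3.93 − 1.45 = 2.48 V.
Since V_DS = 0.51 V < V_ov = 2.48 V, the device is in the triode region.
I_D = k_n [V_ov · V_DS − ½ V_DS²] = 3.34 × [2.48 × 0.51 − 0.5 × 0.51²] = 3.79 mA.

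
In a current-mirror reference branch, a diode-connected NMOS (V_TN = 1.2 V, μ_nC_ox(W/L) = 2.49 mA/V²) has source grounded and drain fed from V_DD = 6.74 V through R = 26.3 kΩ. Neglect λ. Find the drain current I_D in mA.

With gate tied to drain, V_GS = V_DS ≥ V_GS − V_TN, so the device is in saturation.
KCL at the drain: ½ k_n (V_GS − V_TN)² = (V_DD − V_GS)/R.
Let x = V_GS − 1.2. Then 32.7 x² + x − 5.54 = 0, giving x = 0.396 V (positive root), so V_GS = 1.6 V.
I_D = (V_DD − V_GS)/R = (6.74 − 1.6) / 26.3 = 0.196 mA.

I_D = 0.196 mA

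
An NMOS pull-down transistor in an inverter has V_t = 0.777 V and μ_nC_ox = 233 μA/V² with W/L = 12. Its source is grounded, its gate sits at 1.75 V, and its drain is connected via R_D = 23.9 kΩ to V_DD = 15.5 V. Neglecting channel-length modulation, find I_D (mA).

I_D = 0.637 mA

V_GS = V_G = 1.75 V, so V_ov = 1.75 − 0.777 = 0.973 V.
k_n = μ_nC_ox · (W/L) = 2.796 mA/V².
Assume saturation: I_D = ½ k_n V_ov² = 0.5 × 2.796 × 0.973² = 1.32 mA, giving V_DS = V_DD − I_D R_D = 15.5 − 1.32 × 23.9 = -16.1 V.
But -16.1 V < V_ov = 0.973 V, so the device is actually in triode.
In triode I_D = k_n[V_ov V_DS − ½ V_DS²] and I_D = (V_DD − V_DS)/R_D. Equating: 33.4 V_DS² − 66.02 V_DS + 15.5 = 0, giving V_DS = 0.272 V (the root below V_ov).
I_D = (15.5 − 0.272) / 23.9 = 0.637 mA.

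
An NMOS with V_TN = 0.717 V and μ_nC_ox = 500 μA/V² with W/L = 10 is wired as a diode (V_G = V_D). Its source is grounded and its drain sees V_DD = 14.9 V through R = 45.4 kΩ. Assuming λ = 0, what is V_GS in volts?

With gate tied to drain, V_GS = V_DS ≥ V_GS − V_TN, so the device is in saturation.
k_n = μ_nC_ox · (W/L) = 5 mA/V².
KCL at the drain: ½ k_n (V_GS − V_TN)² = (V_DD − V_GS)/R.
Let x = V_GS − 0.717. Then 114 x² + x − 14.18 = 0, giving x = 0.349 V (positive root), so V_GS = 1.07 V.
I_D = (V_DD − V_GS)/R = (14.9 − 1.07) / 45.4 = 0.305 mA.

V_GS = 1.07 V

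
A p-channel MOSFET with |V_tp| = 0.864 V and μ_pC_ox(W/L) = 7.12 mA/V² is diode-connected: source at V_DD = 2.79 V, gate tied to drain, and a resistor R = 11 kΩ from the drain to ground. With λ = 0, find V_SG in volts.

With gate tied to drain, V_SG = V_SD ≥ V_SG − |V_tp|, so the device is in saturation.
KCL at the drain: ½ k_p (V_SG − |V_tp|)² = (V_DD − V_SG)/R.
Let x = V_SG − 0.864. Then 39.2 x² + x − 1.926 = 0, giving x = 0.209 V (positive root), so V_SG = 1.07 V.
I_D = (V_DD − V_SG)/R = (2.79 − 1.07) / 11 = 0.156 mA.

V_SG = 1.07 V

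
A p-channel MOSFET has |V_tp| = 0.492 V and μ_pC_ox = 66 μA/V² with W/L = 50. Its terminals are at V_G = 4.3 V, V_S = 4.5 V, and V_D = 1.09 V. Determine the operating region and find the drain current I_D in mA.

V_SG = V_S − V_G = 4.5 − 4.3 = 0.2 V; V_SD = V_S − V_D = 4.5 − 1.09 = 3.41 V.
V_SG = 0.2 V < |V_tp| = 0.492 V, so the transistor is in cutoff.

Cutoff; I_D = 0 mA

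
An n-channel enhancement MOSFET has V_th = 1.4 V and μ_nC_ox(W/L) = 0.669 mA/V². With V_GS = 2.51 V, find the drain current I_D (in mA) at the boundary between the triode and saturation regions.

I_D = 0.412 mA

At the boundary V_DS = V_ov = V_GS − V_th = 2.51 − 1.4 = 1.11 V.
I_D = ½ k_n V_ov² = 0.5 × 0.669 × 1.11² = 0.412 mA.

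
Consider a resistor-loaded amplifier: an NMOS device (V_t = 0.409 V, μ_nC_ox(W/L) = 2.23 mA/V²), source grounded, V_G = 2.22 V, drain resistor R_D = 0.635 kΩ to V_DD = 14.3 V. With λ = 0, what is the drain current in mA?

V_GS = V_G = 2.22 V, so V_ov = 2.22 − 0.409 = 1.81 V.
Assume saturation: I_D = ½ k_n V_ov² = 0.5 × 2.23 × 1.81² = 3.66 mA, giving V_DS = V_DD − I_D R_D = 14.3 − 3.66 × 0.635 = 12 V.
V_DS = 12 V ≥ V_ov = 1.81 V, confirming saturation.

I_D = 3.66 mA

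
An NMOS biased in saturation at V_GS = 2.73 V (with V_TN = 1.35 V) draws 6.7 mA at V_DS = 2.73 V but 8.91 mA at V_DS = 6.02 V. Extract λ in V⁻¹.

With V_GS fixed, I_D ∝ (1 + λ V_DS) in saturation, so I_D2/I_D1 = (1 + λ V_DS2)/(1 + λ V_DS1).
8.91/6.7 = 1.33 = (1 + 6.02 λ)/(1 + 2.73 λ).
Solving: λ (I_D1 V_DS2 − I_D2 V_DS1) = I_D2 − I_D1, so λ = (8.91 − 6.7) / (6.7 × 6.02 − 8.91 × 2.73) = 2.21 / 16 = 0.138 V⁻¹.

λ = 0.138 V⁻¹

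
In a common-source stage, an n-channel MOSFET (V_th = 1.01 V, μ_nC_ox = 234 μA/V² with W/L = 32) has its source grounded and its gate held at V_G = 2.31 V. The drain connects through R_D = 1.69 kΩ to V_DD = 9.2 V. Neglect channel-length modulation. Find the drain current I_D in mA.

I_D = 5.02 mA

V_GS = V_G = 2.31 V, so V_ov = 2.31 − 1.01 = 1.3 V.
k_n = μ_nC_ox · (W/L) = 7.488 mA/V².
Assume saturation: I_D = ½ k_n V_ov² = 0.5 × 7.488 × 1.3² = 6.33 mA, giving V_DS = V_DD − I_D R_D = 9.2 − 6.33 × 1.69 = -1.49 V.
But -1.49 V < V_ov = 1.3 V, so the device is actually in triode.
In triode I_D = k_n[V_ov V_DS − ½ V_DS²] and I_D = (V_DD − V_DS)/R_D. Equating: 6.33 V_DS² − 17.45 V_DS + 9.2 = 0, giving V_DS = 0.71 V (the root below V_ov).
I_D = (9.2 − 0.71) / 1.69 = 5.02 mA.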